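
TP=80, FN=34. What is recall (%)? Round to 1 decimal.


Recall = TP / (TP + FN) * 100
= 80 / (80 + 34)
= 80 / 114
= 0.7018
= 70.2%

70.2


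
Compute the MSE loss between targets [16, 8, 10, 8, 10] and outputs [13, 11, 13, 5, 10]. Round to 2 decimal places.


Differences: [3, -3, -3, 3, 0]
Squared errors: [9, 9, 9, 9, 0]
Sum of squared errors = 36
MSE = 36 / 5 = 7.20

7.20


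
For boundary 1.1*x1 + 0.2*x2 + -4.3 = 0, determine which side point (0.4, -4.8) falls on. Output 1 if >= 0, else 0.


Compute 1.1 * 0.4 + 0.2 * -4.8 + -4.3
= 0.44 + -0.96 + -4.3
= -4.82
Since -4.82 < 0, the point is on the negative side.

0


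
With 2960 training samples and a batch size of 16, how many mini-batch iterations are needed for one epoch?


Iterations per epoch = dataset_size / batch_size
= 2960 / 16
= 185

185


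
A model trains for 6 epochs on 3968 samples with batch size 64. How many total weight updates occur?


Iterations per epoch = 3968 / 64 = 62
Total updates = iterations_per_epoch * epochs
= 62 * 6
= 372

372


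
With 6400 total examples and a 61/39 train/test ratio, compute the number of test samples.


Train samples = 6400 * 61% = 3904
Test samples = 6400 - 3904
= 2496

2496


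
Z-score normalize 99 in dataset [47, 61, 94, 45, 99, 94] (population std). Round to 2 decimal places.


Mean = (47 + 61 + 94 + 45 + 99 + 94) / 6 = 73.3333
Variance = sum((x_i - mean)^2) / n = 526.8889
Std = sqrt(526.8889) = 22.9541
Z = (x - mean) / std
= (99 - 73.3333) / 22.9541
= 25.6667 / 22.9541
= 1.12

1.12


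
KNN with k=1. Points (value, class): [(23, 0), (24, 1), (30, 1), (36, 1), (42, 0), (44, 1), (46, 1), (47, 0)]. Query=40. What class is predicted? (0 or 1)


Distances from query 40:
Point 42 (class 0): distance = 2
K=1 nearest neighbors: classes = [0]
Votes for class 1: 0 / 1
Majority vote => class 0

0


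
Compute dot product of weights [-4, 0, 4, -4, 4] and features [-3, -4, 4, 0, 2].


Element-wise products:
-4 * -3 = 12
0 * -4 = 0
4 * 4 = 16
-4 * 0 = 0
4 * 2 = 8
Sum = 12 + 0 + 16 + 0 + 8
= 36

36


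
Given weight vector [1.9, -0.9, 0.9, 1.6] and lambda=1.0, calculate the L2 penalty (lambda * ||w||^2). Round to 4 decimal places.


Squaring each weight:
1.9^2 = 3.61
(-0.9)^2 = 0.81
0.9^2 = 0.81
1.6^2 = 2.56
Sum of squares = 7.79
Penalty = 1.0 * 7.79 = 7.7900

7.7900


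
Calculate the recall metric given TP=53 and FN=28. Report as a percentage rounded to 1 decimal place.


Recall = TP / (TP + FN) * 100
= 53 / (53 + 28)
= 53 / 81
= 0.6543
= 65.4%

65.4


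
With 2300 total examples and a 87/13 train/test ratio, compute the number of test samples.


Train samples = 2300 * 87% = 2001
Test samples = 2300 - 2001
= 299

299


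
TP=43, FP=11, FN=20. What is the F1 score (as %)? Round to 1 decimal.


Precision = TP / (TP + FP) = 43 / 54 = 0.7963
Recall = TP / (TP + FN) = 43 / 63 = 0.6825
F1 = 2 * P * R / (P + R)
= 2 * 0.7963 * 0.6825 / (0.7963 + 0.6825)
= 1.087 / 1.4788
= 0.735
As percentage: 73.5%

73.5


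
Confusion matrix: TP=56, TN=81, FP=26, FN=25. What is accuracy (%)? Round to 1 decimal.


Accuracy = (TP + TN) / (TP + TN + FP + FN) * 100
= (56 + 81) / (56 + 81 + 26 + 25)
= 137 / 188
= 0.7287
= 72.9%

72.9


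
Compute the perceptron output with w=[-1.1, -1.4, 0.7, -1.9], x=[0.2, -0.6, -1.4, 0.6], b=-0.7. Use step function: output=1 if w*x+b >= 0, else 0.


z = w . x + b
= -1.1*0.2 + -1.4*-0.6 + 0.7*-1.4 + -1.9*0.6 + -0.7
= -0.22 + 0.84 + -0.98 + -1.14 + -0.7
= -1.5 + -0.7
= -2.2
Since z = -2.2 < 0, output = 0

0


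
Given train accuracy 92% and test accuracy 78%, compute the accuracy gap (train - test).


Gap = train_accuracy - test_accuracy
= 92 - 78
= 14%
This gap suggests the model is overfitting.

14


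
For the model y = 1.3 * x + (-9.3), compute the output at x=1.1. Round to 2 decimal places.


y = 1.3 * 1.1 + (-9.3)
= 1.43 + (-9.3)
= -7.87

-7.87


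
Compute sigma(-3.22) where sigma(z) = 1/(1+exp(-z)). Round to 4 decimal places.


sigmoid(z) = 1 / (1 + exp(-z))
exp(-(-3.22)) = exp(3.22) = 25.0281
1 + 25.0281 = 26.0281
1 / 26.0281 = 0.0384

0.0384


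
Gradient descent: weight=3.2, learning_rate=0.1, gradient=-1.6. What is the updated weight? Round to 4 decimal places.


w_new = w_old - lr * gradient
= 3.2 - 0.1 * -1.6
= 3.2 - (-0.16)
= 3.3600

3.3600


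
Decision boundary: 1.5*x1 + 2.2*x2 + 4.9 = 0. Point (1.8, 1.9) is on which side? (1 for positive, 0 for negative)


Compute 1.5 * 1.8 + 2.2 * 1.9 + 4.9
= 2.7 + 4.18 + 4.9
= 11.78
Since 11.78 >= 0, the point is on the positive side.

1


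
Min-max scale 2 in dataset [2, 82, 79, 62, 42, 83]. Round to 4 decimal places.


Min = 2, Max = 83
Range = 83 - 2 = 81
Scaled = (x - min) / (max - min)
= (2 - 2) / 81
= 0 / 81
= 0.0000

0.0000


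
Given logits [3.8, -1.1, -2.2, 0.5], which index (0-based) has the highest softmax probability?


Softmax is a monotonic transformation, so it preserves the argmax.
We need to find the index of the maximum logit.
Index 0: 3.8
Index 1: -1.1
Index 2: -2.2
Index 3: 0.5
Maximum logit = 3.8 at index 0

0


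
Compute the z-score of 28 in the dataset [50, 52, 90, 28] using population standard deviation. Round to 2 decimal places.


Mean = (50 + 52 + 90 + 28) / 4 = 55.0
Variance = sum((x_i - mean)^2) / n = 497.0
Std = sqrt(497.0) = 22.2935
Z = (x - mean) / std
= (28 - 55.0) / 22.2935
= -27.0 / 22.2935
= -1.21

-1.21


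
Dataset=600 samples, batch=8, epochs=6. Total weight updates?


Iterations per epoch = 600 / 8 = 75
Total updates = iterations_per_epoch * epochs
= 75 * 6
= 450

450


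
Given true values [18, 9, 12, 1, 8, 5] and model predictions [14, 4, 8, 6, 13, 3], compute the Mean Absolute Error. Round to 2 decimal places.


Absolute errors: [4, 5, 4, 5, 5, 2]
Sum of absolute errors = 25
MAE = 25 / 6 = 4.17

4.17


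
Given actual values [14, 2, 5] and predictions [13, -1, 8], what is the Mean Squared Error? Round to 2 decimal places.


Differences: [1, 3, -3]
Squared errors: [1, 9, 9]
Sum of squared errors = 19
MSE = 19 / 3 = 6.33

6.33


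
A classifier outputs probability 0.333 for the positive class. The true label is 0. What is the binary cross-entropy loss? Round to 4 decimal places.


For y=0: Loss = -log(1-p)
= -log(1 - 0.333)
= -log(0.667)
= -(-0.405)
= 0.4050

0.4050


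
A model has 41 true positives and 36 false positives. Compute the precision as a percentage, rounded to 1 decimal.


Precision = TP / (TP + FP) * 100
= 41 / (41 + 36)
= 41 / 77
= 0.5325
= 53.2%

53.2


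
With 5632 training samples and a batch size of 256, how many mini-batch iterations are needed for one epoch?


Iterations per epoch = dataset_size / batch_size
= 5632 / 256
= 22

22


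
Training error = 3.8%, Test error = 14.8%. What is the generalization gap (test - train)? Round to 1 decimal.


Generalization gap = test_error - train_error
= 14.8 - 3.8
= 11.0%
A large gap suggests overfitting.

11.0


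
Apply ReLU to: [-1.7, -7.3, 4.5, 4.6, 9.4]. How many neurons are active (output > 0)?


ReLU(x) = max(0, x) for each element:
ReLU(-1.7) = 0
ReLU(-7.3) = 0
ReLU(4.5) = 4.5
ReLU(4.6) = 4.6
ReLU(9.4) = 9.4
Active neurons (>0): 3

3


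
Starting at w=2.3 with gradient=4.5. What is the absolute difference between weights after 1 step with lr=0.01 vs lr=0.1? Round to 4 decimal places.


With lr=0.01: w_new = 2.3 - 0.01 * 4.5 = 2.255
With lr=0.1: w_new = 2.3 - 0.1 * 4.5 = 1.85
Absolute difference = |2.255 - 1.85|
= 0.4050

0.4050


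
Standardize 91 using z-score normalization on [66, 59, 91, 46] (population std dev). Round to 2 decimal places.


Mean = (66 + 59 + 91 + 46) / 4 = 65.5
Variance = sum((x_i - mean)^2) / n = 268.25
Std = sqrt(268.25) = 16.3783
Z = (x - mean) / std
= (91 - 65.5) / 16.3783
= 25.5 / 16.3783
= 1.56

1.56


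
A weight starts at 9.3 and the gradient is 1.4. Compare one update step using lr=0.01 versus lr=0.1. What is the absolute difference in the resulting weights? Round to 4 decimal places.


With lr=0.01: w_new = 9.3 - 0.01 * 1.4 = 9.286
With lr=0.1: w_new = 9.3 - 0.1 * 1.4 = 9.16
Absolute difference = |9.286 - 9.16|
= 0.1260

0.1260


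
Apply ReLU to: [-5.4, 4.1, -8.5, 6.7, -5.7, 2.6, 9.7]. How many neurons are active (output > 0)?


ReLU(x) = max(0, x) for each element:
ReLU(-5.4) = 0
ReLU(4.1) = 4.1
ReLU(-8.5) = 0
ReLU(6.7) = 6.7
ReLU(-5.7) = 0
ReLU(2.6) = 2.6
ReLU(9.7) = 9.7
Active neurons (>0): 4

4


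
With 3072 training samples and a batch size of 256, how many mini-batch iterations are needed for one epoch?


Iterations per epoch = dataset_size / batch_size
= 3072 / 256
= 12

12


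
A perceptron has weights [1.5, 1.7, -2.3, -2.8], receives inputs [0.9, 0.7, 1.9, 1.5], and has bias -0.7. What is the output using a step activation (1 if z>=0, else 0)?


z = w . x + b
= 1.5*0.9 + 1.7*0.7 + -2.3*1.9 + -2.8*1.5 + -0.7
= 1.35 + 1.19 + -4.37 + -4.2 + -0.7
= -6.03 + -0.7
= -6.73
Since z = -6.73 < 0, output = 0

0


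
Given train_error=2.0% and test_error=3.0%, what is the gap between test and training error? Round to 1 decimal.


Generalization gap = test_error - train_error
= 3.0 - 2.0
= 1.0%
A small gap suggests good generalization.

1.0


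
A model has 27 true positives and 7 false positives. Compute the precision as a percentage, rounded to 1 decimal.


Precision = TP / (TP + FP) * 100
= 27 / (27 + 7)
= 27 / 34
= 0.7941
= 79.4%

79.4


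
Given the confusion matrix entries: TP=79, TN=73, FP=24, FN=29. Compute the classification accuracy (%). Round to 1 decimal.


Accuracy = (TP + TN) / (TP + TN + FP + FN) * 100
= (79 + 73) / (79 + 73 + 24 + 29)
= 152 / 205
= 0.7415
= 74.1%

74.1


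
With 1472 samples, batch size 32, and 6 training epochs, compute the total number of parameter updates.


Iterations per epoch = 1472 / 32 = 46
Total updates = iterations_per_epoch * epochs
= 46 * 6
= 276

276


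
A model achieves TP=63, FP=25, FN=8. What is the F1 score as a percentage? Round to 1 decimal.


Precision = TP / (TP + FP) = 63 / 88 = 0.7159
Recall = TP / (TP + FN) = 63 / 71 = 0.8873
F1 = 2 * P * R / (P + R)
= 2 * 0.7159 * 0.8873 / (0.7159 + 0.8873)
= 1.2705 / 1.6032
= 0.7925
As percentage: 79.2%

79.2


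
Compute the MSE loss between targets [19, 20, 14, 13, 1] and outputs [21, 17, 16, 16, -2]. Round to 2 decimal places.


Differences: [-2, 3, -2, -3, 3]
Squared errors: [4, 9, 4, 9, 9]
Sum of squared errors = 35
MSE = 35 / 5 = 7.00

7.00


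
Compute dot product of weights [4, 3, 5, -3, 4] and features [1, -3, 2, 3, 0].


Element-wise products:
4 * 1 = 4
3 * -3 = -9
5 * 2 = 10
-3 * 3 = -9
4 * 0 = 0
Sum = 4 + -9 + 10 + -9 + 0
= -4

-4


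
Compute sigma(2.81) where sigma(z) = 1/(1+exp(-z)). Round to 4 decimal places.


sigmoid(z) = 1 / (1 + exp(-z))
exp(-(2.81)) = exp(-2.81) = 0.0602
1 + 0.0602 = 1.0602
1 / 1.0602 = 0.9432

0.9432


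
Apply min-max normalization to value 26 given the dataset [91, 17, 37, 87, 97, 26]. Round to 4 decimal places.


Min = 17, Max = 97
Range = 97 - 17 = 80
Scaled = (x - min) / (max - min)
= (26 - 17) / 80
= 9 / 80
= 0.1125

0.1125


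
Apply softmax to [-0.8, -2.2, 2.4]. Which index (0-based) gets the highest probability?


Softmax is a monotonic transformation, so it preserves the argmax.
We need to find the index of the maximum logit.
Index 0: -0.8
Index 1: -2.2
Index 2: 2.4
Maximum logit = 2.4 at index 2

2


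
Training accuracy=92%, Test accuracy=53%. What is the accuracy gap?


Gap = train_accuracy - test_accuracy
= 92 - 53
= 39%
This large gap strongly indicates overfitting.

39


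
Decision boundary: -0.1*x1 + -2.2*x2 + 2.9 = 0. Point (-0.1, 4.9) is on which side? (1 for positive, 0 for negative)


Compute -0.1 * -0.1 + -2.2 * 4.9 + 2.9
= 0.01 + -10.78 + 2.9
= -7.87
Since -7.87 < 0, the point is on the negative side.

0


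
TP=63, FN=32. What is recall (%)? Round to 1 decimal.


Recall = TP / (TP + FN) * 100
= 63 / (63 + 32)
= 63 / 95
= 0.6632
= 66.3%

66.3


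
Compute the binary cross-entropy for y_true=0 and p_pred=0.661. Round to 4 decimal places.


For y=0: Loss = -log(1-p)
= -log(1 - 0.661)
= -log(0.339)
= -(-1.0818)
= 1.0818

1.0818


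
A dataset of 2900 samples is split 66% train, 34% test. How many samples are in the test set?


Train samples = 2900 * 66% = 1914
Test samples = 2900 - 1914
= 986

986


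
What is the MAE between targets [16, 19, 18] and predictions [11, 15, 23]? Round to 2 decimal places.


Absolute errors: [5, 4, 5]
Sum of absolute errors = 14
MAE = 14 / 3 = 4.67

4.67


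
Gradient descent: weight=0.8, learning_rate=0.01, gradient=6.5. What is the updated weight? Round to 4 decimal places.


w_new = w_old - lr * gradient
= 0.8 - 0.01 * 6.5
= 0.8 - (0.065)
= 0.7350

0.7350


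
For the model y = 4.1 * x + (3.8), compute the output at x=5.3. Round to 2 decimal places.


y = 4.1 * 5.3 + (3.8)
= 21.73 + (3.8)
= 25.53

25.53


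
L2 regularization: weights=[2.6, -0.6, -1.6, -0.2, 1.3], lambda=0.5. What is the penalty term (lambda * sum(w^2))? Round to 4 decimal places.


Squaring each weight:
2.6^2 = 6.76
(-0.6)^2 = 0.36
(-1.6)^2 = 2.56
(-0.2)^2 = 0.04
1.3^2 = 1.69
Sum of squares = 11.41
Penalty = 0.5 * 11.41 = 5.7050

5.7050


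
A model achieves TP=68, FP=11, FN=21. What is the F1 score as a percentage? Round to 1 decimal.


Precision = TP / (TP + FP) = 68 / 79 = 0.8608
Recall = TP / (TP + FN) = 68 / 89 = 0.764
F1 = 2 * P * R / (P + R)
= 2 * 0.8608 * 0.764 / (0.8608 + 0.764)
= 1.3153 / 1.6248
= 0.8095
As percentage: 81.0%

81.0


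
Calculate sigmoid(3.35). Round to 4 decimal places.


sigmoid(z) = 1 / (1 + exp(-z))
exp(-(3.35)) = exp(-3.35) = 0.0351
1 + 0.0351 = 1.0351
1 / 1.0351 = 0.9661

0.9661


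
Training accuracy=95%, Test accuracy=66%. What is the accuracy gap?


Gap = train_accuracy - test_accuracy
= 95 - 66
= 29%
This large gap strongly indicates overfitting.

29


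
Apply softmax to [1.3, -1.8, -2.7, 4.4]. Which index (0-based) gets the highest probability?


Softmax is a monotonic transformation, so it preserves the argmax.
We need to find the index of the maximum logit.
Index 0: 1.3
Index 1: -1.8
Index 2: -2.7
Index 3: 4.4
Maximum logit = 4.4 at index 3

3


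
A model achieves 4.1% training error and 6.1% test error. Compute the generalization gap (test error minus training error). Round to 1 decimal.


Generalization gap = test_error - train_error
= 6.1 - 4.1
= 2.0%
A moderate gap.

2.0


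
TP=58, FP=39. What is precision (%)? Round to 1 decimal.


Precision = TP / (TP + FP) * 100
= 58 / (58 + 39)
= 58 / 97
= 0.5979
= 59.8%

59.8


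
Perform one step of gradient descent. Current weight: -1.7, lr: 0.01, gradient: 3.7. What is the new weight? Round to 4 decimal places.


w_new = w_old - lr * gradient
= -1.7 - 0.01 * 3.7
= -1.7 - (0.037)
= -1.7370

-1.7370


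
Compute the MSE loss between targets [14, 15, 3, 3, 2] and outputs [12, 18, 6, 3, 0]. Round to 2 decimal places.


Differences: [2, -3, -3, 0, 2]
Squared errors: [4, 9, 9, 0, 4]
Sum of squared errors = 26
MSE = 26 / 5 = 5.20

5.20


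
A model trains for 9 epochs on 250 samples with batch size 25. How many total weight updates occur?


Iterations per epoch = 250 / 25 = 10
Total updates = iterations_per_epoch * epochs
= 10 * 9
= 90

90


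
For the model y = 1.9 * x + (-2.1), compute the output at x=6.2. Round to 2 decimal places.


y = 1.9 * 6.2 + (-2.1)
= 11.78 + (-2.1)
= 9.68

9.68


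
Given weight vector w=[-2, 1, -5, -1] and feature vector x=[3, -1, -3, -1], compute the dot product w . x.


Element-wise products:
-2 * 3 = -6
1 * -1 = -1
-5 * -3 = 15
-1 * -1 = 1
Sum = -6 + -1 + 15 + 1
= 9

9


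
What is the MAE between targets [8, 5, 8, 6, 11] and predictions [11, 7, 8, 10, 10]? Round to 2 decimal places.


Absolute errors: [3, 2, 0, 4, 1]
Sum of absolute errors = 10
MAE = 10 / 5 = 2.00

2.00


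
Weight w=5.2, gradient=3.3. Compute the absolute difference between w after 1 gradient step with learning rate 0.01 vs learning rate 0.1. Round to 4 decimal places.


With lr=0.01: w_new = 5.2 - 0.01 * 3.3 = 5.167
With lr=0.1: w_new = 5.2 - 0.1 * 3.3 = 4.87
Absolute difference = |5.167 - 4.87|
= 0.2970

0.2970


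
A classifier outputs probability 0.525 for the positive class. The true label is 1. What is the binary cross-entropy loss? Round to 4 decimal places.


For y=1: Loss = -log(p)
= -log(0.525)
= -(-0.6444)
= 0.6444

0.6444


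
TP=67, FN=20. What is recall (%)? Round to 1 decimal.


Recall = TP / (TP + FN) * 100
= 67 / (67 + 20)
= 67 / 87
= 0.7701
= 77.0%

77.0


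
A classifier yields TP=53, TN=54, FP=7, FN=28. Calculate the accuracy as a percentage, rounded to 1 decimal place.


Accuracy = (TP + TN) / (TP + TN + FP + FN) * 100
= (53 + 54) / (53 + 54 + 7 + 28)
= 107 / 142
= 0.7535
= 75.4%

75.4


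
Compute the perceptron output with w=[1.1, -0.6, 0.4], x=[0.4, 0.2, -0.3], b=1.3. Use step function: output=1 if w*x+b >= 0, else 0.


z = w . x + b
= 1.1*0.4 + -0.6*0.2 + 0.4*-0.3 + 1.3
= 0.44 + -0.12 + -0.12 + 1.3
= 0.2 + 1.3
= 1.5
Since z = 1.5 >= 0, output = 1

1


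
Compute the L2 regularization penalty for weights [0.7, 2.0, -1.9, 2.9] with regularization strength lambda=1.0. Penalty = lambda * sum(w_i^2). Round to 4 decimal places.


Squaring each weight:
0.7^2 = 0.49
2.0^2 = 4.0
(-1.9)^2 = 3.61
2.9^2 = 8.41
Sum of squares = 16.51
Penalty = 1.0 * 16.51 = 16.5100

16.5100


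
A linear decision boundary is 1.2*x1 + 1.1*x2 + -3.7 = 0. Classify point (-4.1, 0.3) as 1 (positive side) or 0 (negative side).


Compute 1.2 * -4.1 + 1.1 * 0.3 + -3.7
= -4.92 + 0.33 + -3.7
= -8.29
Since -8.29 < 0, the point is on the negative side.

0


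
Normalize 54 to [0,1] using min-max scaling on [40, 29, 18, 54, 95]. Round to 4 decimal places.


Min = 18, Max = 95
Range = 95 - 18 = 77
Scaled = (x - min) / (max - min)
= (54 - 18) / 77
= 36 / 77
= 0.4675

0.4675


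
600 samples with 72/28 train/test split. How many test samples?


Train samples = 600 * 72% = 432
Test samples = 600 - 432
= 168

168


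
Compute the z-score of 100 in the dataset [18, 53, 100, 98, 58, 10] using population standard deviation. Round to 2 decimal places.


Mean = (18 + 53 + 100 + 98 + 58 + 10) / 6 = 56.1667
Variance = sum((x_i - mean)^2) / n = 1212.1389
Std = sqrt(1212.1389) = 34.8158
Z = (x - mean) / std
= (100 - 56.1667) / 34.8158
= 43.8333 / 34.8158
= 1.26

1.26


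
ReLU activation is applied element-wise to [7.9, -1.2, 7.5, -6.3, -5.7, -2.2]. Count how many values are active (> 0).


ReLU(x) = max(0, x) for each element:
ReLU(7.9) = 7.9
ReLU(-1.2) = 0
ReLU(7.5) = 7.5
ReLU(-6.3) = 0
ReLU(-5.7) = 0
ReLU(-2.2) = 0
Active neurons (>0): 2

2


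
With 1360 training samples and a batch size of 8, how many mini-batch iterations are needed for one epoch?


Iterations per epoch = dataset_size / batch_size
= 1360 / 8
= 170

170


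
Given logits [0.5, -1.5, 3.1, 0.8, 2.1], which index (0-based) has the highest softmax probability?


Softmax is a monotonic transformation, so it preserves the argmax.
We need to find the index of the maximum logit.
Index 0: 0.5
Index 1: -1.5
Index 2: 3.1
Index 3: 0.8
Index 4: 2.1
Maximum logit = 3.1 at index 2

2


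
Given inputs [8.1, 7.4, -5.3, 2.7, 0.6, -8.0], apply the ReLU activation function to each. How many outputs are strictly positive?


ReLU(x) = max(0, x) for each element:
ReLU(8.1) = 8.1
ReLU(7.4) = 7.4
ReLU(-5.3) = 0
ReLU(2.7) = 2.7
ReLU(0.6) = 0.6
ReLU(-8.0) = 0
Active neurons (>0): 4

4


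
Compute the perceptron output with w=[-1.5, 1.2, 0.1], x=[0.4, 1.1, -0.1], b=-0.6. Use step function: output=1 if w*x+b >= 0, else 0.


z = w . x + b
= -1.5*0.4 + 1.2*1.1 + 0.1*-0.1 + -0.6
= -0.6 + 1.32 + -0.01 + -0.6
= 0.71 + -0.6
= 0.11
Since z = 0.11 >= 0, output = 1

1


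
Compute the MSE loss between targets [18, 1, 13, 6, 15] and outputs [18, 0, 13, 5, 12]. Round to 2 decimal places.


Differences: [0, 1, 0, 1, 3]
Squared errors: [0, 1, 0, 1, 9]
Sum of squared errors = 11
MSE = 11 / 5 = 2.20

2.20


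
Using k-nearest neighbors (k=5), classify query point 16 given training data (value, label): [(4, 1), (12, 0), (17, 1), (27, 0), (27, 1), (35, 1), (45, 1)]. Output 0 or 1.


Distances from query 16:
Point 17 (class 1): distance = 1
Point 12 (class 0): distance = 4
Point 27 (class 0): distance = 11
Point 27 (class 1): distance = 11
Point 4 (class 1): distance = 12
K=5 nearest neighbors: classes = [1, 0, 0, 1, 1]
Votes for class 1: 3 / 5
Majority vote => class 1

1


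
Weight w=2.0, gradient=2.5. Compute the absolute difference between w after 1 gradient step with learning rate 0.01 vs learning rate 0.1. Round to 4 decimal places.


With lr=0.01: w_new = 2.0 - 0.01 * 2.5 = 1.975
With lr=0.1: w_new = 2.0 - 0.1 * 2.5 = 1.75
Absolute difference = |1.975 - 1.75|
= 0.2250

0.2250


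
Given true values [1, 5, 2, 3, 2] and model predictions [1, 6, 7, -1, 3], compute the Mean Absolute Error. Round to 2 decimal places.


Absolute errors: [0, 1, 5, 4, 1]
Sum of absolute errors = 11
MAE = 11 / 5 = 2.20

2.20


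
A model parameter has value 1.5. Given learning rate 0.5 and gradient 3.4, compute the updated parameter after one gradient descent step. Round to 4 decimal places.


w_new = w_old - lr * gradient
= 1.5 - 0.5 * 3.4
= 1.5 - (1.7)
= -0.2000

-0.2000


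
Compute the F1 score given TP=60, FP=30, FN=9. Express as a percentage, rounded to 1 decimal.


Precision = TP / (TP + FP) = 60 / 90 = 0.6667
Recall = TP / (TP + FN) = 60 / 69 = 0.8696
F1 = 2 * P * R / (P + R)
= 2 * 0.6667 * 0.8696 / (0.6667 + 0.8696)
= 1.1594 / 1.5362
= 0.7547
As percentage: 75.5%

75.5


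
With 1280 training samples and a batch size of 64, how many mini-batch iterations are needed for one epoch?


Iterations per epoch = dataset_size / batch_size
= 1280 / 64
= 20

20


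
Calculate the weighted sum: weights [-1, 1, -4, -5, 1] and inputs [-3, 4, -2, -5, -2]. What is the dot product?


Element-wise products:
-1 * -3 = 3
1 * 4 = 4
-4 * -2 = 8
-5 * -5 = 25
1 * -2 = -2
Sum = 3 + 4 + 8 + 25 + -2
= 38

38


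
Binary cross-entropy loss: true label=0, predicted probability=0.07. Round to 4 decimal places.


For y=0: Loss = -log(1-p)
= -log(1 - 0.07)
= -log(0.93)
= -(-0.0726)
= 0.0726

0.0726


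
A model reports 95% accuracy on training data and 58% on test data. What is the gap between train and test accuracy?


Gap = train_accuracy - test_accuracy
= 95 - 58
= 37%
This large gap strongly indicates overfitting.

37


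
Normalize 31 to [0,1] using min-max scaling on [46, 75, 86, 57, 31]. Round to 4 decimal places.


Min = 31, Max = 86
Range = 86 - 31 = 55
Scaled = (x - min) / (max - min)
= (31 - 31) / 55
= 0 / 55
= 0.0000

0.0000


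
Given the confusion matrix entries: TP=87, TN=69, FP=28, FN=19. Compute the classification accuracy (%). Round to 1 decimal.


Accuracy = (TP + TN) / (TP + TN + FP + FN) * 100
= (87 + 69) / (87 + 69 + 28 + 19)
= 156 / 203
= 0.7685
= 76.8%

76.8


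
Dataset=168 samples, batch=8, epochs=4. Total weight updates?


Iterations per epoch = 168 / 8 = 21
Total updates = iterations_per_epoch * epochs
= 21 * 4
= 84

84


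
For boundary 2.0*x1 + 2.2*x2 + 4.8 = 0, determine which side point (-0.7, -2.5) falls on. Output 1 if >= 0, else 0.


Compute 2.0 * -0.7 + 2.2 * -2.5 + 4.8
= -1.4 + -5.5 + 4.8
= -2.1
Since -2.1 < 0, the point is on the negative side.

0


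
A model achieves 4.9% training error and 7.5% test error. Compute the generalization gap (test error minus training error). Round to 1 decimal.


Generalization gap = test_error - train_error
= 7.5 - 4.9
= 2.6%
A moderate gap.

2.6


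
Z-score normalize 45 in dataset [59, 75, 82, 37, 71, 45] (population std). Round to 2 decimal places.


Mean = (59 + 75 + 82 + 37 + 71 + 45) / 6 = 61.5
Variance = sum((x_i - mean)^2) / n = 261.9167
Std = sqrt(261.9167) = 16.1838
Z = (x - mean) / std
= (45 - 61.5) / 16.1838
= -16.5 / 16.1838
= -1.02

-1.02


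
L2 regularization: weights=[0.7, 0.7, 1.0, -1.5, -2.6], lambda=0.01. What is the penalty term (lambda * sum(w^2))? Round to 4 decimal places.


Squaring each weight:
0.7^2 = 0.49
0.7^2 = 0.49
1.0^2 = 1.0
(-1.5)^2 = 2.25
(-2.6)^2 = 6.76
Sum of squares = 10.99
Penalty = 0.01 * 10.99 = 0.1099

0.1099


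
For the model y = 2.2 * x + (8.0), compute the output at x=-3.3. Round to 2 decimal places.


y = 2.2 * -3.3 + (8.0)
= -7.26 + (8.0)
= 0.74

0.74


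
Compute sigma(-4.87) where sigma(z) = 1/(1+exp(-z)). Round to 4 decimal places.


sigmoid(z) = 1 / (1 + exp(-z))
exp(-(-4.87)) = exp(4.87) = 130.3209
1 + 130.3209 = 131.3209
1 / 131.3209 = 0.0076

0.0076


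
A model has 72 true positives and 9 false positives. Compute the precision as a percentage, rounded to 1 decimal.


Precision = TP / (TP + FP) * 100
= 72 / (72 + 9)
= 72 / 81
= 0.8889
= 88.9%

88.9


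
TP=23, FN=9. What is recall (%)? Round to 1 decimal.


Recall = TP / (TP + FN) * 100
= 23 / (23 + 9)
= 23 / 32
= 0.7188
= 71.9%

71.9


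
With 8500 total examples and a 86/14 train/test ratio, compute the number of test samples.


Train samples = 8500 * 86% = 7310
Test samples = 8500 - 7310
= 1190

1190


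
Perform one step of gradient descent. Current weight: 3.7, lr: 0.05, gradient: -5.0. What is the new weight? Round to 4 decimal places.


w_new = w_old - lr * gradient
= 3.7 - 0.05 * -5.0
= 3.7 - (-0.25)
= 3.9500

3.9500


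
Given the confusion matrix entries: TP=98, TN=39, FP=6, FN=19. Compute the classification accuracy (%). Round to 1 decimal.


Accuracy = (TP + TN) / (TP + TN + FP + FN) * 100
= (98 + 39) / (98 + 39 + 6 + 19)
= 137 / 162
= 0.8457
= 84.6%

84.6


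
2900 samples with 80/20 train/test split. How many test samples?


Train samples = 2900 * 80% = 2320
Test samples = 2900 - 2320
= 580

580


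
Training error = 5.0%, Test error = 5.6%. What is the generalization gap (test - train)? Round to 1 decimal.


Generalization gap = test_error - train_error
= 5.6 - 5.0
= 0.6%
A small gap suggests good generalization.

0.6


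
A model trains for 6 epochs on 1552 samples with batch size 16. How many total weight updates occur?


Iterations per epoch = 1552 / 16 = 97
Total updates = iterations_per_epoch * epochs
= 97 * 6
= 582

582


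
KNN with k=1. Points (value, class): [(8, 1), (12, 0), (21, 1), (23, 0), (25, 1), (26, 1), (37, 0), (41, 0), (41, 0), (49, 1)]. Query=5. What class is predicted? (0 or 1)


Distances from query 5:
Point 8 (class 1): distance = 3
K=1 nearest neighbors: classes = [1]
Votes for class 1: 1 / 1
Majority vote => class 1

1


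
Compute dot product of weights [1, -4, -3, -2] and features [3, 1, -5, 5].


Element-wise products:
1 * 3 = 3
-4 * 1 = -4
-3 * -5 = 15
-2 * 5 = -10
Sum = 3 + -4 + 15 + -10
= 4

4


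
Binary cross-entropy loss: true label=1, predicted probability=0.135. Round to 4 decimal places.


For y=1: Loss = -log(p)
= -log(0.135)
= -(-2.0025)
= 2.0025

2.0025


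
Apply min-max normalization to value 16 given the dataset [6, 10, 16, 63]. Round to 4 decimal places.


Min = 6, Max = 63
Range = 63 - 6 = 57
Scaled = (x - min) / (max - min)
= (16 - 6) / 57
= 10 / 57
= 0.1754

0.1754


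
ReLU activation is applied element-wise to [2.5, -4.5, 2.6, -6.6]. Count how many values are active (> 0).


ReLU(x) = max(0, x) for each element:
ReLU(2.5) = 2.5
ReLU(-4.5) = 0
ReLU(2.6) = 2.6
ReLU(-6.6) = 0
Active neurons (>0): 2

2


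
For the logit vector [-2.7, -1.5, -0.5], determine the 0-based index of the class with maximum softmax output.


Softmax is a monotonic transformation, so it preserves the argmax.
We need to find the index of the maximum logit.
Index 0: -2.7
Index 1: -1.5
Index 2: -0.5
Maximum logit = -0.5 at index 2

2


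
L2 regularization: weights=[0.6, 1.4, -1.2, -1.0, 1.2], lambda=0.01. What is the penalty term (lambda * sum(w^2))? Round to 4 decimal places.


Squaring each weight:
0.6^2 = 0.36
1.4^2 = 1.96
(-1.2)^2 = 1.44
(-1.0)^2 = 1.0
1.2^2 = 1.44
Sum of squares = 6.2
Penalty = 0.01 * 6.2 = 0.0620

0.0620


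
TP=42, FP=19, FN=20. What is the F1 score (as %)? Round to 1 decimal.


Precision = TP / (TP + FP) = 42 / 61 = 0.6885
Recall = TP / (TP + FN) = 42 / 62 = 0.6774
F1 = 2 * P * R / (P + R)
= 2 * 0.6885 * 0.6774 / (0.6885 + 0.6774)
= 0.9328 / 1.3659
= 0.6829
As percentage: 68.3%

68.3


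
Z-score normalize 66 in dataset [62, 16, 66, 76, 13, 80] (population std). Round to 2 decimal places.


Mean = (62 + 16 + 66 + 76 + 13 + 80) / 6 = 52.1667
Variance = sum((x_i - mean)^2) / n = 745.4722
Std = sqrt(745.4722) = 27.3033
Z = (x - mean) / std
= (66 - 52.1667) / 27.3033
= 13.8333 / 27.3033
= 0.51

0.51


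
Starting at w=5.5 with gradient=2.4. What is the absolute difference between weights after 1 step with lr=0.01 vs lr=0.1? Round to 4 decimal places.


With lr=0.01: w_new = 5.5 - 0.01 * 2.4 = 5.476
With lr=0.1: w_new = 5.5 - 0.1 * 2.4 = 5.26
Absolute difference = |5.476 - 5.26|
= 0.2160

0.2160


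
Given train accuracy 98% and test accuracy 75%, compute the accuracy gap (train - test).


Gap = train_accuracy - test_accuracy
= 98 - 75
= 23%
This large gap strongly indicates overfitting.

23


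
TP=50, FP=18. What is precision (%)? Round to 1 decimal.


Precision = TP / (TP + FP) * 100
= 50 / (50 + 18)
= 50 / 68
= 0.7353
= 73.5%

73.5


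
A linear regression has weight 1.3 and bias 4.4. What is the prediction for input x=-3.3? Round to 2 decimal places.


y = 1.3 * -3.3 + (4.4)
= -4.29 + (4.4)
= 0.11

0.11


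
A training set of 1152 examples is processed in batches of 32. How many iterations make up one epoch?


Iterations per epoch = dataset_size / batch_size
= 1152 / 32
= 36

36


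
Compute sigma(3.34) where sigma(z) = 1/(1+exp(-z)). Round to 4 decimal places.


sigmoid(z) = 1 / (1 + exp(-z))
exp(-(3.34)) = exp(-3.34) = 0.0354
1 + 0.0354 = 1.0354
1 / 1.0354 = 0.9658

0.9658


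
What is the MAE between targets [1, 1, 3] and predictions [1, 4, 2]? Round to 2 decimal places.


Absolute errors: [0, 3, 1]
Sum of absolute errors = 4
MAE = 4 / 3 = 1.33

1.33


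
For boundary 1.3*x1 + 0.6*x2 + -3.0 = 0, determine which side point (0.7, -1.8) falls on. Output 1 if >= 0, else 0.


Compute 1.3 * 0.7 + 0.6 * -1.8 + -3.0
= 0.91 + -1.08 + -3.0
= -3.17
Since -3.17 < 0, the point is on the negative side.

0


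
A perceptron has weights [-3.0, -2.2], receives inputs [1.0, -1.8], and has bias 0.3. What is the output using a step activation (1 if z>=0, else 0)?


z = w . x + b
= -3.0*1.0 + -2.2*-1.8 + 0.3
= -3.0 + 3.96 + 0.3
= 0.96 + 0.3
= 1.26
Since z = 1.26 >= 0, output = 1

1


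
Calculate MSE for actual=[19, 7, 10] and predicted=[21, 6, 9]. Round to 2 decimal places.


Differences: [-2, 1, 1]
Squared errors: [4, 1, 1]
Sum of squared errors = 6
MSE = 6 / 3 = 2.00

2.00


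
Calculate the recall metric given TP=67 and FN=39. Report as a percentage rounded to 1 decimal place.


Recall = TP / (TP + FN) * 100
= 67 / (67 + 39)
= 67 / 106
= 0.6321
= 63.2%

63.2


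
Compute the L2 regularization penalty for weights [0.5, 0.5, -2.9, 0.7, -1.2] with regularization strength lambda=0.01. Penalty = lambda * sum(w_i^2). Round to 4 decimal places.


Squaring each weight:
0.5^2 = 0.25
0.5^2 = 0.25
(-2.9)^2 = 8.41
0.7^2 = 0.49
(-1.2)^2 = 1.44
Sum of squares = 10.84
Penalty = 0.01 * 10.84 = 0.1084

0.1084


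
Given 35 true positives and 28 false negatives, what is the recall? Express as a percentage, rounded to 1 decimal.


Recall = TP / (TP + FN) * 100
= 35 / (35 + 28)
= 35 / 63
= 0.5556
= 55.6%

55.6


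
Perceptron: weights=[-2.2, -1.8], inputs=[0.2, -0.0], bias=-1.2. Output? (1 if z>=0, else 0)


z = w . x + b
= -2.2*0.2 + -1.8*-0.0 + -1.2
= -0.44 + 0.0 + -1.2
= -0.44 + -1.2
= -1.64
Since z = -1.64 < 0, output = 0

0


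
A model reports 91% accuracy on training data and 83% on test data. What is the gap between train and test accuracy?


Gap = train_accuracy - test_accuracy
= 91 - 83
= 8%
This moderate gap may indicate mild overfitting.

8


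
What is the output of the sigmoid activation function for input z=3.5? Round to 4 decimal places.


sigmoid(z) = 1 / (1 + exp(-z))
exp(-(3.5)) = exp(-3.5) = 0.0302
1 + 0.0302 = 1.0302
1 / 1.0302 = 0.9707

0.9707


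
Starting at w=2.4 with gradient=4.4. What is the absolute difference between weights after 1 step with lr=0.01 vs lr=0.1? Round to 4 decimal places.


With lr=0.01: w_new = 2.4 - 0.01 * 4.4 = 2.356
With lr=0.1: w_new = 2.4 - 0.1 * 4.4 = 1.96
Absolute difference = |2.356 - 1.96|
= 0.3960

0.3960


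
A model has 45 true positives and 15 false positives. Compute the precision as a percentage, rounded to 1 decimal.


Precision = TP / (TP + FP) * 100
= 45 / (45 + 15)
= 45 / 60
= 0.75
= 75.0%

75.0


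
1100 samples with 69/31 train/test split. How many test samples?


Train samples = 1100 * 69% = 759
Test samples = 1100 - 759
= 341

341


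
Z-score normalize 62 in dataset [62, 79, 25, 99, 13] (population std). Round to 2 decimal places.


Mean = (62 + 79 + 25 + 99 + 13) / 5 = 55.6
Variance = sum((x_i - mean)^2) / n = 1044.64
Std = sqrt(1044.64) = 32.3209
Z = (x - mean) / std
= (62 - 55.6) / 32.3209
= 6.4 / 32.3209
= 0.20

0.20


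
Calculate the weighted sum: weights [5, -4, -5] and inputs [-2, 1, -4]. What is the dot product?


Element-wise products:
5 * -2 = -10
-4 * 1 = -4
-5 * -4 = 20
Sum = -10 + -4 + 20
= 6

6


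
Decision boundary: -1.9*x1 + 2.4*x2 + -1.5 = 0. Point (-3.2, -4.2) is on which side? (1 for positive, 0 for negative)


Compute -1.9 * -3.2 + 2.4 * -4.2 + -1.5
= 6.08 + -10.08 + -1.5
= -5.5
Since -5.5 < 0, the point is on the negative side.

0


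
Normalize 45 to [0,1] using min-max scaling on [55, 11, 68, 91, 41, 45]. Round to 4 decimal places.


Min = 11, Max = 91
Range = 91 - 11 = 80
Scaled = (x - min) / (max - min)
= (45 - 11) / 80
= 34 / 80
= 0.4250

0.4250


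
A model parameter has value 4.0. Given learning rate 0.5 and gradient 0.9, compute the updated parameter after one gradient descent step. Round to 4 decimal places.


w_new = w_old - lr * gradient
= 4.0 - 0.5 * 0.9
= 4.0 - (0.45)
= 3.5500

3.5500


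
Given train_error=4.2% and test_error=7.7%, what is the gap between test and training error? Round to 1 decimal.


Generalization gap = test_error - train_error
= 7.7 - 4.2
= 3.5%
A moderate gap.

3.5


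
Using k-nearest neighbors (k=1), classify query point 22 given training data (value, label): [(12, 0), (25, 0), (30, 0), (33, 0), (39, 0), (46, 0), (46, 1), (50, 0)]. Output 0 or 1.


Distances from query 22:
Point 25 (class 0): distance = 3
K=1 nearest neighbors: classes = [0]
Votes for class 1: 0 / 1
Majority vote => class 0

0


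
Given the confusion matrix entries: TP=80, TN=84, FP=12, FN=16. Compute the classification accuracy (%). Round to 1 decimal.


Accuracy = (TP + TN) / (TP + TN + FP + FN) * 100
= (80 + 84) / (80 + 84 + 12 + 16)
= 164 / 192
= 0.8542
= 85.4%

85.4


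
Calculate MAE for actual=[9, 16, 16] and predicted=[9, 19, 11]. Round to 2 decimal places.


Absolute errors: [0, 3, 5]
Sum of absolute errors = 8
MAE = 8 / 3 = 2.67

2.67


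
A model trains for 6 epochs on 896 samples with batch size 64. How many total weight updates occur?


Iterations per epoch = 896 / 64 = 14
Total updates = iterations_per_epoch * epochs
= 14 * 6
= 84

84


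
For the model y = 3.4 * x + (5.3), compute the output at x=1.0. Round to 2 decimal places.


y = 3.4 * 1.0 + (5.3)
= 3.4 + (5.3)
= 8.70

8.70


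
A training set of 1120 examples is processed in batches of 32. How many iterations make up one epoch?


Iterations per epoch = dataset_size / batch_size
= 1120 / 32
= 35

35


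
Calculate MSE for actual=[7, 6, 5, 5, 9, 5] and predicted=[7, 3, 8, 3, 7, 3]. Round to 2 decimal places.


Differences: [0, 3, -3, 2, 2, 2]
Squared errors: [0, 9, 9, 4, 4, 4]
Sum of squared errors = 30
MSE = 30 / 6 = 5.00

5.00


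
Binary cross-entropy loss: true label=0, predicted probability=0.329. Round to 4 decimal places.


For y=0: Loss = -log(1-p)
= -log(1 - 0.329)
= -log(0.671)
= -(-0.399)
= 0.3990

0.3990


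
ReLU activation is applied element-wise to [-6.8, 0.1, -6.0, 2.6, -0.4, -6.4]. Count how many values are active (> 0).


ReLU(x) = max(0, x) for each element:
ReLU(-6.8) = 0
ReLU(0.1) = 0.1
ReLU(-6.0) = 0
ReLU(2.6) = 2.6
ReLU(-0.4) = 0
ReLU(-6.4) = 0
Active neurons (>0): 2

2


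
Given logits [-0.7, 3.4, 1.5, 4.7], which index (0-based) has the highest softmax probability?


Softmax is a monotonic transformation, so it preserves the argmax.
We need to find the index of the maximum logit.
Index 0: -0.7
Index 1: 3.4
Index 2: 1.5
Index 3: 4.7
Maximum logit = 4.7 at index 3

3


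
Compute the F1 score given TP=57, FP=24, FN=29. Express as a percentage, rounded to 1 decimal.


Precision = TP / (TP + FP) = 57 / 81 = 0.7037
Recall = TP / (TP + FN) = 57 / 86 = 0.6628
F1 = 2 * P * R / (P + R)
= 2 * 0.7037 * 0.6628 / (0.7037 + 0.6628)
= 0.9328 / 1.3665
= 0.6826
As percentage: 68.3%

68.3


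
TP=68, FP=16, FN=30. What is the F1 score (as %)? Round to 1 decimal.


Precision = TP / (TP + FP) = 68 / 84 = 0.8095
Recall = TP / (TP + FN) = 68 / 98 = 0.6939
F1 = 2 * P * R / (P + R)
= 2 * 0.8095 * 0.6939 / (0.8095 + 0.6939)
= 1.1234 / 1.5034
= 0.7473
As percentage: 74.7%

74.7


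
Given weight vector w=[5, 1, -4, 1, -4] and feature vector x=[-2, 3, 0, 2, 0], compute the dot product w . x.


Element-wise products:
5 * -2 = -10
1 * 3 = 3
-4 * 0 = 0
1 * 2 = 2
-4 * 0 = 0
Sum = -10 + 3 + 0 + 2 + 0
= -5

-5


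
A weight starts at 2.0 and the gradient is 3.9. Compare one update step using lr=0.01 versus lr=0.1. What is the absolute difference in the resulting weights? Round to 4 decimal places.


With lr=0.01: w_new = 2.0 - 0.01 * 3.9 = 1.961
With lr=0.1: w_new = 2.0 - 0.1 * 3.9 = 1.61
Absolute difference = |1.961 - 1.61|
= 0.3510

0.3510


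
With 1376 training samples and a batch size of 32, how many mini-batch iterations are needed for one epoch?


Iterations per epoch = dataset_size / batch_size
= 1376 / 32
= 43

43


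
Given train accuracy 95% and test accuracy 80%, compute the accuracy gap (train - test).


Gap = train_accuracy - test_accuracy
= 95 - 80
= 15%
This gap suggests the model is overfitting.

15


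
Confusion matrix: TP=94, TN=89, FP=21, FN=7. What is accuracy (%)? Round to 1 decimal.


Accuracy = (TP + TN) / (TP + TN + FP + FN) * 100
= (94 + 89) / (94 + 89 + 21 + 7)
= 183 / 211
= 0.8673
= 86.7%

86.7


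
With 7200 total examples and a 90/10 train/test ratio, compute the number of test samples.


Train samples = 7200 * 90% = 6480
Test samples = 7200 - 6480
= 720

720


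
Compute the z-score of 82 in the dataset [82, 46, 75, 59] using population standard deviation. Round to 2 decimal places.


Mean = (82 + 46 + 75 + 59) / 4 = 65.5
Variance = sum((x_i - mean)^2) / n = 196.25
Std = sqrt(196.25) = 14.0089
Z = (x - mean) / std
= (82 - 65.5) / 14.0089
= 16.5 / 14.0089
= 1.18

1.18


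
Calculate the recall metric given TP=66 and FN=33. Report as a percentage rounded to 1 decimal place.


Recall = TP / (TP + FN) * 100
= 66 / (66 + 33)
= 66 / 99
= 0.6667
= 66.7%

66.7


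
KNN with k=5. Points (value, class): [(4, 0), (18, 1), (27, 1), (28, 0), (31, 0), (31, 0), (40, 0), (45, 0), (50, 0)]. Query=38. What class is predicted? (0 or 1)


Distances from query 38:
Point 40 (class 0): distance = 2
Point 31 (class 0): distance = 7
Point 31 (class 0): distance = 7
Point 45 (class 0): distance = 7
Point 28 (class 0): distance = 10
K=5 nearest neighbors: classes = [0, 0, 0, 0, 0]
Votes for class 1: 0 / 5
Majority vote => class 0

0
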